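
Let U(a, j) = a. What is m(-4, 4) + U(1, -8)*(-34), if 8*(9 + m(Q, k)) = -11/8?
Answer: -2763/64 ≈ -43.172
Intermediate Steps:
m(Q, k) = -587/64 (m(Q, k) = -9 + (-11/8)/8 = -9 + (-11*⅛)/8 = -9 + (⅛)*(-11/8) = -9 - 11/64 = -587/64)
m(-4, 4) + U(1, -8)*(-34) = -587/64 + 1*(-34) = -587/64 - 34 = -2763/64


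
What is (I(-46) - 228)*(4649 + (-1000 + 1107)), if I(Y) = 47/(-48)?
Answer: -13068299/12 ≈ -1.0890e+6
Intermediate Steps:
I(Y) = -47/48 (I(Y) = 47*(-1/48) = -47/48)
(I(-46) - 228)*(4649 + (-1000 + 1107)) = (-47/48 - 228)*(4649 + (-1000 + 1107)) = -10991*(4649 + 107)/48 = -10991/48*4756 = -13068299/12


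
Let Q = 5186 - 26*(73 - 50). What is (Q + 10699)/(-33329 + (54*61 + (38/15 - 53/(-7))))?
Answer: -1605135/3152614 ≈ -0.50914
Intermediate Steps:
Q = 4588 (Q = 5186 - 26*23 = 5186 - 598 = 4588)
(Q + 10699)/(-33329 + (54*61 + (38/15 - 53/(-7)))) = (4588 + 10699)/(-33329 + (54*61 + (38/15 - 53/(-7)))) = 15287/(-33329 + (3294 + (38*(1/15) - 53*(-1/7)))) = 15287/(-33329 + (3294 + (38/15 + 53/7))) = 15287/(-33329 + (3294 + 1061/105)) = 15287/(-33329 + 346931/105) = 15287/(-3152614/105) = 15287*(-105/3152614) = -1605135/3152614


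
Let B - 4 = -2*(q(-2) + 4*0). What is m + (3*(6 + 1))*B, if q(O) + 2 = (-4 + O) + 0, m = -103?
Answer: 317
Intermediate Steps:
q(O) = -6 + O (q(O) = -2 + ((-4 + O) + 0) = -2 + (-4 + O) = -6 + O)
B = 20 (B = 4 - 2*((-6 - 2) + 4*0) = 4 - 2*(-8 + 0) = 4 - 2*(-8) = 4 + 16 = 20)
m + (3*(6 + 1))*B = -103 + (3*(6 + 1))*20 = -103 + (3*7)*20 = -103 + 21*20 = -103 + 420 = 317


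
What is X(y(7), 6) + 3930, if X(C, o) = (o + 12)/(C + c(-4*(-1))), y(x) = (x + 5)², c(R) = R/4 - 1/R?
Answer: 758514/193 ≈ 3930.1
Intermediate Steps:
c(R) = -1/R + R/4 (c(R) = R*(¼) - 1/R = R/4 - 1/R = -1/R + R/4)
y(x) = (5 + x)²
X(C, o) = (12 + o)/(¾ + C) (X(C, o) = (o + 12)/(C + (-1/((-4*(-1))) + (-4*(-1))/4)) = (12 + o)/(C + (-1/4 + (¼)*4)) = (12 + o)/(C + (-1*¼ + 1)) = (12 + o)/(C + (-¼ + 1)) = (12 + o)/(C + ¾) = (12 + o)/(¾ + C))
X(y(7), 6) + 3930 = 4*(12 + 6)/(3 + 4*(5 + 7)²) + 3930 = 4*18/(3 + 4*12²) + 3930 = 4*18/(3 + 4*144) + 3930 = 4*18/(3 + 576) + 3930 = 4*18/579 + 3930 = 4*(1/579)*18 + 3930 = 24/193 + 3930 = 758514/193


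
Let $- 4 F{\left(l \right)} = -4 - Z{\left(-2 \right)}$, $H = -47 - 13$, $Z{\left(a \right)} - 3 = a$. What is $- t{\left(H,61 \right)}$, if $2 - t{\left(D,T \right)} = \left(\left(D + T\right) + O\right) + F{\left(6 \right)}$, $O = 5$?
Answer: $\frac{21}{4} \approx 5.25$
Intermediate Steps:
$Z{\left(a \right)} = 3 + a$
$H = -60$ ($H = -47 - 13 = -60$)
$F{\left(l \right)} = \frac{5}{4}$ ($F{\left(l \right)} = - \frac{-4 - \left(3 - 2\right)}{4} = - \frac{-4 - 1}{4} = \left(- \frac{1}{4}\right) \left(-5\right) = \frac{5}{4}$)
$t{\left(D,T \right)} = - \frac{17}{4} - D - T$ ($t{\left(D,T \right)} = 2 - \left(\left(\left(D + T\right) + 5\right) + \frac{5}{4}\right) = 2 - \left(\left(5 + D + T\right) + \frac{5}{4}\right) = 2 - \left(\frac{25}{4} + D + T\right) = - \frac{17}{4} - D - T$)
$- t{\left(H,61 \right)} = - (- \frac{17}{4} - -60 - 61) = - (- \frac{17}{4} + 60 - 61) = \left(-1\right) \left(- \frac{21}{4}\right) = \frac{21}{4}$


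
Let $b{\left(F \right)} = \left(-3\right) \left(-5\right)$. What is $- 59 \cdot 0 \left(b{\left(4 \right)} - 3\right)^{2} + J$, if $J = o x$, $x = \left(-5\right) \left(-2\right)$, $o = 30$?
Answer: $300$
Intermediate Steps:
$b{\left(F \right)} = 15$
$x = 10$
$J = 300$ ($J = 30 \cdot 10 = 300$)
$- 59 \cdot 0 \left(b{\left(4 \right)} - 3\right)^{2} + J = - 59 \cdot 0 \left(15 - 3\right)^{2} + 300 = - 59 \cdot 0 \cdot 12^{2} + 300 = - 59 \cdot 0 \cdot 144 + 300 = \left(-59\right) 0 + 300 = 0 + 300 = 300$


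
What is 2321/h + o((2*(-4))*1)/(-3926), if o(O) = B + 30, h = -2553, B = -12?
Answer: -4579100/5011539 ≈ -0.91371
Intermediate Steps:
o(O) = 18 (o(O) = -12 + 30 = 18)
2321/h + o((2*(-4))*1)/(-3926) = 2321/(-2553) + 18/(-3926) = 2321*(-1/2553) + 18*(-1/3926) = -2321/2553 - 9/1963 = -4579100/5011539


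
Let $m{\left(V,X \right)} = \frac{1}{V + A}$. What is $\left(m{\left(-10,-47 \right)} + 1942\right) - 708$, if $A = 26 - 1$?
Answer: $\frac{18511}{15} \approx 1234.1$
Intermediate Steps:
$A = 25$
$m{\left(V,X \right)} = \frac{1}{25 + V}$ ($m{\left(V,X \right)} = \frac{1}{V + 25} = \frac{1}{25 + V}$)
$\left(m{\left(-10,-47 \right)} + 1942\right) - 708 = \left(\frac{1}{25 - 10} + 1942\right) - 708 = \left(\frac{1}{15} + 1942\right) - 708 = \frac{29131}{15} - 708 = \frac{18511}{15}$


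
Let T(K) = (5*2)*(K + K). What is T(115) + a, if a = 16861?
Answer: 19161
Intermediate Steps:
T(K) = 20*K (T(K) = 10*(2*K) = 20*K)
T(115) + a = 20*115 + 16861 = 2300 + 16861 = 19161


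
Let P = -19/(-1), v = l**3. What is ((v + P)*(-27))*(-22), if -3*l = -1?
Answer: 11308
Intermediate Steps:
l = 1/3 (l = -1/3*(-1) = 1/3 ≈ 0.33333)
v = 1/27 (v = (1/3)**3 = 1/27 ≈ 0.037037)
P = 19 (P = -19*(-1) = 19)
((v + P)*(-27))*(-22) = ((1/27 + 19)*(-27))*(-22) = ((514/27)*(-27))*(-22) = -514*(-22) = 11308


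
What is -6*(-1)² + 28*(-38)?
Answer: -1070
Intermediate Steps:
-6*(-1)² + 28*(-38) = -6*1 - 1064 = -6 - 1064 = -1070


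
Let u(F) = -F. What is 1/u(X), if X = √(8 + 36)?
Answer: -√11/22 ≈ -0.15076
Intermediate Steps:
X = 2*√11 (X = √44 = 2*√11 ≈ 6.6332)
1/u(X) = 1/(-2*√11) = -√11/22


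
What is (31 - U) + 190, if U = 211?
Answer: 10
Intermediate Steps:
(31 - U) + 190 = (31 - 1*211) + 190 = (31 - 211) + 190 = -180 + 190 = 10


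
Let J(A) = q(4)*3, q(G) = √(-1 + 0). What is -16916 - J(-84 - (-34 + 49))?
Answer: -16916 - 3*I ≈ -16916.0 - 3.0*I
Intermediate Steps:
q(G) = I (q(G) = √(-1) = I)
J(A) = 3*I (J(A) = I*3 = 3*I)
-16916 - J(-84 - (-34 + 49)) = -16916 - 3*I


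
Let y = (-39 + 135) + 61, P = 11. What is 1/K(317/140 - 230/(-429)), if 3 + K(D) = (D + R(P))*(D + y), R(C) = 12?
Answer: 3607203600/8520621353869 ≈ 0.00042335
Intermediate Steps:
y = 157 (y = 96 + 61 = 157)
K(D) = -3 + (12 + D)*(157 + D) (K(D) = -3 + (D + 12)*(D + 157) = -3 + (12 + D)*(157 + D))
1/K(317/140 - 230/(-429)) = 1/(1881 + (317/140 - 230/(-429))² + 169*(317/140 - 230/(-429))) = 1/(1881 + (317*(1/140) - 230*(-1/429))² + 169*(317*(1/140) - 230*(-1/429))) = 1/(1881 + (317/140 + 230/429)² + 169*(317/140 + 230/429)) = 1/(1881 + (168193/60060)² + 169*(168193/60060)) = 1/(1881 + 28288885249/3607203600 + 2186509/4620) = 1/(8520621353869/3607203600) = 3607203600/8520621353869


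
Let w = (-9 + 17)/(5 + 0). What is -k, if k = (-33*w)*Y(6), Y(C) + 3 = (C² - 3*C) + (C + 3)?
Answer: 6336/5 ≈ 1267.2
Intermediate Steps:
Y(C) = C² - 2*C (Y(C) = -3 + ((C² - 3*C) + (C + 3)) = -3 + ((C² - 3*C) + (3 + C)) = -3 + (3 + C² - 2*C) = C² - 2*C)
w = 8/5 ≈ 1.6000
k = -6336/5 (k = (-33*8/5)*(6*(-2 + 6)) = -1584*4/5 = -264/5*24 = -6336/5 ≈ -1267.2)
-k = -1*(-6336/5) = 6336/5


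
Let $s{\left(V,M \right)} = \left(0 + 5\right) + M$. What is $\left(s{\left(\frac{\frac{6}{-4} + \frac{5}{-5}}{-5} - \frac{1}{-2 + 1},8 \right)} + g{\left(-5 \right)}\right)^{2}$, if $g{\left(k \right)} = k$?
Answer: $64$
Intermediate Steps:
$s{\left(V,M \right)} = 5 + M$
$\left(s{\left(\frac{\frac{6}{-4} + \frac{5}{-5}}{-5} - \frac{1}{-2 + 1},8 \right)} + g{\left(-5 \right)}\right)^{2} = \left(\left(5 + 8\right) - 5\right)^{2} = \left(13 - 5\right)^{2} = 8^{2} = 64$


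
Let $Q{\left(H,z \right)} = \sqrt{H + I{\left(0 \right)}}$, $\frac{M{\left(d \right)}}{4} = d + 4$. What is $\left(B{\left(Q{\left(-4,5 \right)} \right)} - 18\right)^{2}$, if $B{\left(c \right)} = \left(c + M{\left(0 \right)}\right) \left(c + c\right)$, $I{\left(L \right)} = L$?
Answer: $-3420 - 3328 i \approx -3420.0 - 3328.0 i$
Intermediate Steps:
$M{\left(d \right)} = 16 + 4 d$ ($M{\left(d \right)} = 4 \left(d + 4\right) = 4 \left(4 + d\right) = 16 + 4 d$)
$Q{\left(H,z \right)} = \sqrt{H}$ ($Q{\left(H,z \right)} = \sqrt{H + 0} = \sqrt{H}$)
$B{\left(c \right)} = 2 c \left(16 + c\right)$ ($B{\left(c \right)} = \left(c + \left(16 + 4 \cdot 0\right)\right) \left(c + c\right) = \left(c + \left(16 + 0\right)\right) 2 c = \left(c + 16\right) 2 c = \left(16 + c\right) 2 c = 2 c \left(16 + c\right)$)
$\left(B{\left(Q{\left(-4,5 \right)} \right)} - 18\right)^{2} = \left(2 \sqrt{-4} \left(16 + \sqrt{-4}\right) - 18\right)^{2} = \left(2 \cdot 2 i \left(16 + 2 i\right) - 18\right)^{2} = \left(4 i \left(16 + 2 i\right) - 18\right)^{2} = \left(-18 + 4 i \left(16 + 2 i\right)\right)^{2}$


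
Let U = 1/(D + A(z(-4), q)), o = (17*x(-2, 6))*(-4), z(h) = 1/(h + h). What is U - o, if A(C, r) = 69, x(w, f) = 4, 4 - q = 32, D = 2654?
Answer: 740657/2723 ≈ 272.00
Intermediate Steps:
q = -28 (q = 4 - 1*32 = 4 - 32 = -28)
z(h) = 1/(2*h)
o = -272 (o = (17*4)*(-4) = 68*(-4) = -272)
U = 1/2723 (U = 1/(2654 + 69) = 1/2723 ≈ 0.00036724)
U - o = 1/2723 - 1*(-272) = 1/2723 + 272 = 740657/2723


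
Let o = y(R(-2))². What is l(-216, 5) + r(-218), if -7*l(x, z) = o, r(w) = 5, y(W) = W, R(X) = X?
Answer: 31/7 ≈ 4.4286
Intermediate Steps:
o = 4 (o = (-2)² = 4)
l(x, z) = -4/7 (l(x, z) = -⅐*4 = -4/7)
l(-216, 5) + r(-218) = -4/7 + 5 = 31/7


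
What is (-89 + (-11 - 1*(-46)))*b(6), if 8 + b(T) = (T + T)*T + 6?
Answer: -3780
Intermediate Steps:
b(T) = -2 + 2*T**2 (b(T) = -8 + ((T + T)*T + 6) = -8 + ((2*T)*T + 6) = -8 + (2*T**2 + 6) = -8 + (6 + 2*T**2) = -2 + 2*T**2)
(-89 + (-11 - 1*(-46)))*b(6) = (-89 + (-11 - 1*(-46)))*(-2 + 2*6**2) = (-89 + (-11 + 46))*(-2 + 2*36) = (-89 + 35)*(-2 + 72) = -54*70 = -3780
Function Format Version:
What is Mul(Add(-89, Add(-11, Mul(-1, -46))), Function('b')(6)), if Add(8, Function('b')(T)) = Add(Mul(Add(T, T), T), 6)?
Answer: -3780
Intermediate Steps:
Function('b')(T) = Add(-2, Mul(2, Pow(T, 2))) (Function('b')(T) = Add(-8, Add(Mul(Add(T, T), T), 6)) = Add(-8, Add(Mul(Mul(2, T), T), 6)) = Add(-8, Add(Mul(2, Pow(T, 2)), 6)) = Add(-8, Add(6, Mul(2, Pow(T, 2)))) = Add(-2, Mul(2, Pow(T, 2))))
Mul(Add(-89, Add(-11, Mul(-1, -46))), Function('b')(6)) = Mul(Add(-89, Add(-11, Mul(-1, -46))), Add(-2, Mul(2, Pow(6, 2)))) = Mul(Add(-89, Add(-11, 46)), Add(-2, Mul(2, 36))) = Mul(Add(-89, 35), Add(-2, 72)) = Mul(-54, 70) = -3780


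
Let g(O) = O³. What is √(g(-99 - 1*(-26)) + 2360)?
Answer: I*√386657 ≈ 621.82*I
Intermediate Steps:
√(g(-99 - 1*(-26)) + 2360) = √((-99 - 1*(-26))³ + 2360) = √((-99 + 26)³ + 2360) = √((-73)³ + 2360) = √(-389017 + 2360) = √(-386657) = I*√386657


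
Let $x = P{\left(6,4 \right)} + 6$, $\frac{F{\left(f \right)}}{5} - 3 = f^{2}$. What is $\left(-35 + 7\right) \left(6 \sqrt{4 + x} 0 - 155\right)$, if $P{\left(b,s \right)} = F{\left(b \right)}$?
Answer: $4340$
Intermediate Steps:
$F{\left(f \right)} = 15 + 5 f^{2}$
$P{\left(b,s \right)} = 15 + 5 b^{2}$
$x = 201$ ($x = \left(15 + 5 \cdot 6^{2}\right) + 6 = \left(15 + 5 \cdot 36\right) + 6 = \left(15 + 180\right) + 6 = 195 + 6 = 201$)
$\left(-35 + 7\right) \left(6 \sqrt{4 + x} 0 - 155\right) = \left(-35 + 7\right) \left(6 \sqrt{4 + 201} \cdot 0 - 155\right) = - 28 \left(6 \sqrt{205} \cdot 0 - 155\right) = - 28 \left(0 - 155\right) = \left(-28\right) \left(-155\right) = 4340$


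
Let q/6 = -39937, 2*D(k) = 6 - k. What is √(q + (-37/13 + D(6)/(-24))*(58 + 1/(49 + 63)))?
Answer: I*√31770831911/364 ≈ 489.68*I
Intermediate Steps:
D(k) = 3 - k/2 (D(k) = (6 - k)/2 = 3 - k/2)
q = -239622 (q = 6*(-39937) = -239622)
√(q + (-37/13 + D(6)/(-24))*(58 + 1/(49 + 63))) = √(-239622 + (-37/13 + (3 - ½*6)/(-24))*(58 + 1/(49 + 63))) = √(-239622 + (-37*1/13 + (3 - 3)*(-1/24))*(58 + 1/112)) = √(-239622 + (-37/13 + 0*(-1/24))*(58 + 1/112)) = √(-239622 + (-37/13 + 0)*(6497/112)) = √(-239622 - 37/13*6497/112) = √(-239622 - 240389/1456) = √(-349130021/1456) = I*√31770831911/364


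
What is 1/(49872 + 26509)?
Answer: 1/76381 ≈ 1.3092e-5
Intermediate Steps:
1/(49872 + 26509) = 1/76381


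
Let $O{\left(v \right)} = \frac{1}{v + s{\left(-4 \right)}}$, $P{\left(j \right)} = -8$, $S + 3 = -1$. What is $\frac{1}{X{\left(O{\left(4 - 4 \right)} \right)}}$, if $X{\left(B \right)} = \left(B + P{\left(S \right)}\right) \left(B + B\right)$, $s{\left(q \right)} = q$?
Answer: $\frac{8}{33} \approx 0.24242$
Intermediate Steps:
$S = -4$ ($S = -3 - 1 = -4$)
$O{\left(v \right)} = \frac{1}{-4 + v}$ ($O{\left(v \right)} = \frac{1}{v - 4} = \frac{1}{-4 + v}$)
$X{\left(B \right)} = 2 B \left(-8 + B\right)$ ($X{\left(B \right)} = \left(B - 8\right) \left(B + B\right) = \left(-8 + B\right) 2 B = 2 B \left(-8 + B\right)$)
$\frac{1}{X{\left(O{\left(4 - 4 \right)} \right)}} = \frac{1}{2 \frac{1}{-4 + \left(4 - 4\right)} \left(-8 + \frac{1}{-4 + \left(4 - 4\right)}\right)} = \frac{1}{2 \frac{1}{-4 + 0} \left(-8 + \frac{1}{-4 + 0}\right)} = \frac{1}{2 \frac{1}{-4} \left(-8 + \frac{1}{-4}\right)} = \frac{1}{2 \left(- \frac{1}{4}\right) \left(-8 - \frac{1}{4}\right)} = \frac{1}{2 \left(- \frac{1}{4}\right) \left(- \frac{33}{4}\right)} = \frac{1}{\frac{33}{8}} = \frac{8}{33}$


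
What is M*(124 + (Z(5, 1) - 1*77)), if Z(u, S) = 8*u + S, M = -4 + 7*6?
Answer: 3344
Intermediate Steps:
M = 38 (M = -4 + 42 = 38)
Z(u, S) = S + 8*u
M*(124 + (Z(5, 1) - 1*77)) = 38*(124 + ((1 + 8*5) - 1*77)) = 38*(124 + ((1 + 40) - 77)) = 38*(124 + (41 - 77)) = 38*(124 - 36) = 38*88 = 3344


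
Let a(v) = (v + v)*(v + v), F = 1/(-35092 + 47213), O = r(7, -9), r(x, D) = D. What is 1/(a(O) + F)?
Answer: 12121/3927205 ≈ 0.0030864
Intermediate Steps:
O = -9
F = 1/12121 ≈ 8.2501e-5
a(v) = 4*v² (a(v) = (2*v)*(2*v) = 4*v²)
1/(a(O) + F) = 1/(4*(-9)² + 1/12121) = 1/(4*81 + 1/12121) = 1/(324 + 1/12121) = 1/(3927205/12121) = 12121/3927205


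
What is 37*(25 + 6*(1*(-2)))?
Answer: 481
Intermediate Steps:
37*(25 + 6*(1*(-2))) = 37*(25 + 6*(-2)) = 37*(25 - 12) = 37*13 = 481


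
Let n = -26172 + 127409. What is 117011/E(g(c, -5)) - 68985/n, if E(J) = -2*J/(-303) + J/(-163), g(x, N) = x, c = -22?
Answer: -585054355423533/51225922 ≈ -1.1421e+7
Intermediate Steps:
E(J) = 23*J/49389 (E(J) = -2*J*(-1/303) + J*(-1/163) = 2*J/303 - J/163 = 23*J/49389)
n = 101237
117011/E(g(c, -5)) - 68985/n = 117011/(((23/49389)*(-22))) - 68985/101237 = 117011/(-506/49389) - 68985*1/101237 = 117011*(-49389/506) - 68985/101237 = -5779056279/506 - 68985/101237 = -585054355423533/51225922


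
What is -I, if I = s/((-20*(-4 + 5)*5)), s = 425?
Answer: 17/4 ≈ 4.2500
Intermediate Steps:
I = -17/4 (I = 425/((-20*(-4 + 5)*5)) = 425/((-20*5)) = 425/(-100) = 425*(-1/100) = -17/4 ≈ -4.2500)
-I = -1*(-17/4) = 17/4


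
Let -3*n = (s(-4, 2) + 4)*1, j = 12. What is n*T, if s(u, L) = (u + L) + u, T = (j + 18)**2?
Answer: 600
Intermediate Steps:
T = 900 (T = (12 + 18)**2 = 30**2 = 900)
s(u, L) = L + 2*u (s(u, L) = (L + u) + u = L + 2*u)
n = 2/3 (n = -((2 + 2*(-4)) + 4)/3 = -((2 - 8) + 4)/3 = -(-6 + 4)/3 = -(-2)/3 = -1/3*(-2) = 2/3 ≈ 0.66667)
n*T = (2/3)*900 = 600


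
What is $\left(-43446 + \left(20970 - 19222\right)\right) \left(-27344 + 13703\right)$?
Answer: $568802418$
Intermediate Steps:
$\left(-43446 + \left(20970 - 19222\right)\right) \left(-27344 + 13703\right) = \left(-43446 + 1748\right) \left(-13641\right) = \left(-41698\right) \left(-13641\right) = 568802418$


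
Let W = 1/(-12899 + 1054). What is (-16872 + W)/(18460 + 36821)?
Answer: -199848841/654803445 ≈ -0.30520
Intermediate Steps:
W = -1/11845 (W = 1/(-11845) = -1/11845 ≈ -8.4424e-5)
(-16872 + W)/(18460 + 36821) = (-16872 - 1/11845)/(18460 + 36821) = -199848841/11845/55281 = -199848841/11845*1/55281 = -199848841/654803445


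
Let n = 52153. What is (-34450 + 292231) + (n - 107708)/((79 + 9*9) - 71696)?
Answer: 18440677171/71536 ≈ 2.5778e+5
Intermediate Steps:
(-34450 + 292231) + (n - 107708)/((79 + 9*9) - 71696) = (-34450 + 292231) + (52153 - 107708)/((79 + 9*9) - 71696) = 257781 - 55555/((79 + 81) - 71696) = 257781 - 55555/(160 - 71696) = 257781 - 55555/(-71536) = 257781 - 55555*(-1/71536) = 257781 + 55555/71536 = 18440677171/71536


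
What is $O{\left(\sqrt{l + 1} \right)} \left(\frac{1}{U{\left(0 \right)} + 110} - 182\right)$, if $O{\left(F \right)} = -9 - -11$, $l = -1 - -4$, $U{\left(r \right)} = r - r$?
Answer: $- \frac{20019}{55} \approx -363.98$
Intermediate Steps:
$U{\left(r \right)} = 0$
$l = 3$ ($l = -1 + 4 = 3$)
$O{\left(F \right)} = 2$ ($O{\left(F \right)} = -9 + 11 = 2$)
$O{\left(\sqrt{l + 1} \right)} \left(\frac{1}{U{\left(0 \right)} + 110} - 182\right) = 2 \left(\frac{1}{0 + 110} - 182\right) = 2 \left(\frac{1}{110} - 182\right) = 2 \left(- \frac{20019}{110}\right) = - \frac{20019}{55}$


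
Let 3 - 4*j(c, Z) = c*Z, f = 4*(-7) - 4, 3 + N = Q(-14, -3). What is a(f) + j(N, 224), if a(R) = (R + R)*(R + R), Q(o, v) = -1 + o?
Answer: 20419/4 ≈ 5104.8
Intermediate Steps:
N = -18 (N = -3 + (-1 - 14) = -3 - 15 = -18)
f = -32 (f = -28 - 4 = -32)
a(R) = 4*R² (a(R) = (2*R)*(2*R) = 4*R²)
j(c, Z) = ¾ - Z*c/4 (j(c, Z) = ¾ - c*Z/4 = ¾ - Z*c/4)
a(f) + j(N, 224) = 4*(-32)² + (¾ - ¼*224*(-18)) = 4*1024 + (¾ + 1008) = 4096 + 4035/4 = 20419/4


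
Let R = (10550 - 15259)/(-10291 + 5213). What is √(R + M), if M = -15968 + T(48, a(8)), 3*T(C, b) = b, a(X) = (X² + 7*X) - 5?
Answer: I*√3696658294110/15234 ≈ 126.21*I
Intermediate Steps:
a(X) = -5 + X² + 7*X
T(C, b) = b/3
R = 4709/5078 (R = -4709/(-5078) = -4709*(-1/5078) = 4709/5078 ≈ 0.92733)
M = -47789/3 (M = -15968 + (-5 + 8² + 7*8)/3 = -15968 + (-5 + 64 + 56)/3 = -15968 + (⅓)*115 = -15968 + 115/3 = -47789/3 ≈ -15930.)
√(R + M) = √(4709/5078 - 47789/3) = √(-242658415/15234) = I*√3696658294110/15234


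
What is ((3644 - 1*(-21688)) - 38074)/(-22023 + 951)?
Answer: 6371/10536 ≈ 0.60469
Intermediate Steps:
((3644 - 1*(-21688)) - 38074)/(-22023 + 951) = ((3644 + 21688) - 38074)/(-21072) = (25332 - 38074)*(-1/21072) = -12742*(-1/21072) = 6371/10536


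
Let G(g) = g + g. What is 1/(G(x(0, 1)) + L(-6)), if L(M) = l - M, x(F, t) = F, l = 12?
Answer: 1/18 ≈ 0.055556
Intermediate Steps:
L(M) = 12 - M
G(g) = 2*g
1/(G(x(0, 1)) + L(-6)) = 1/(2*0 + (12 - 1*(-6))) = 1/(0 + (12 + 6)) = 1/(0 + 18) = 1/18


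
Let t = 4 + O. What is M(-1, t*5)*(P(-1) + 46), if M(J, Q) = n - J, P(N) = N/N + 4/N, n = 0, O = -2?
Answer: 43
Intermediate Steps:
t = 2 (t = 4 - 2 = 2)
P(N) = 1 + 4/N
M(J, Q) = -J (M(J, Q) = 0 - J = -J)
M(-1, t*5)*(P(-1) + 46) = (-1*(-1))*((4 - 1)/(-1) + 46) = 1*(-1*3 + 46) = 1*(-3 + 46) = 1*43 = 43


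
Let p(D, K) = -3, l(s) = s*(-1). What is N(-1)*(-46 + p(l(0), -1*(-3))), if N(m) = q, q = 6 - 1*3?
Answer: -147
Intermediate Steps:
l(s) = -s
q = 3 (q = 6 - 3 = 3)
N(m) = 3
N(-1)*(-46 + p(l(0), -1*(-3))) = 3*(-46 - 3) = 3*(-49) = -147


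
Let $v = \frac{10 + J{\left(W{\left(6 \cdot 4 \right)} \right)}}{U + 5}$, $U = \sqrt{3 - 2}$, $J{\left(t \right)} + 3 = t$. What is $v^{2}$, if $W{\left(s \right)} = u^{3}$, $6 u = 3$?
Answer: $\frac{361}{256} \approx 1.4102$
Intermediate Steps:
$u = \frac{1}{2}$ ($u = \frac{1}{6} \cdot 3 = \frac{1}{2} \approx 0.5$)
$W{\left(s \right)} = \frac{1}{8}$ ($W{\left(s \right)} = \left(\frac{1}{2}\right)^{3} = \frac{1}{8}$)
$J{\left(t \right)} = -3 + t$
$U = 1$ ($U = \sqrt{1} = 1$)
$v = \frac{19}{16}$ ($v = \frac{10 + \left(-3 + \frac{1}{8}\right)}{1 + 5} = \frac{10 - \frac{23}{8}}{6} = \frac{57}{8} \cdot \frac{1}{6} = \frac{19}{16} \approx 1.1875$)
$v^{2} = \left(\frac{19}{16}\right)^{2} = \frac{361}{256}$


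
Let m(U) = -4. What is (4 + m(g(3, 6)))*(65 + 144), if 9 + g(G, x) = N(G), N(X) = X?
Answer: 0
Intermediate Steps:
g(G, x) = -9 + G
(4 + m(g(3, 6)))*(65 + 144) = (4 - 4)*(65 + 144) = 0*209 = 0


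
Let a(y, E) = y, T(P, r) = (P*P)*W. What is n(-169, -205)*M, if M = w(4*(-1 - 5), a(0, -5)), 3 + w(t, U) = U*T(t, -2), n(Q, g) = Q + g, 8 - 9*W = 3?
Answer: 1122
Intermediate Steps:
W = 5/9 (W = 8/9 - ⅑*3 = 8/9 - ⅓ = 5/9 ≈ 0.55556)
T(P, r) = 5*P²/9 (T(P, r) = (P*P)*(5/9) = P²*(5/9) = 5*P²/9)
w(t, U) = -3 + 5*U*t²/9 (w(t, U) = -3 + U*(5*t²/9) = -3 + 5*U*t²/9)
M = -3 (M = -3 + (5/9)*0*(4*(-1 - 5))² = -3 + (5/9)*0*(4*(-6))² = -3 + (5/9)*0*(-24)² = -3 + (5/9)*0*576 = -3 + 0 = -3)
n(-169, -205)*M = (-169 - 205)*(-3) = -374*(-3) = 1122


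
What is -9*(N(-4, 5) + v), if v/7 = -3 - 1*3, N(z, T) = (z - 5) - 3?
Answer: 486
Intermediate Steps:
N(z, T) = -8 + z (N(z, T) = (-5 + z) - 3 = -8 + z)
v = -42 (v = 7*(-3 - 1*3) = 7*(-3 - 3) = 7*(-6) = -42)
-9*(N(-4, 5) + v) = -9*((-8 - 4) - 42) = -9*(-12 - 42) = -9*(-54) = 486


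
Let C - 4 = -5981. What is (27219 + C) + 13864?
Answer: 35106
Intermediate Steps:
C = -5977 (C = 4 - 5981 = -5977)
(27219 + C) + 13864 = (27219 - 5977) + 13864 = 21242 + 13864 = 35106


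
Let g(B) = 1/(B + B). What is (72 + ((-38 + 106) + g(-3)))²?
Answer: 703921/36 ≈ 19553.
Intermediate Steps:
g(B) = 1/(2*B)
(72 + ((-38 + 106) + g(-3)))² = (72 + ((-38 + 106) + (½)/(-3)))² = (72 + (68 + (½)*(-⅓)))² = (72 + (68 - ⅙))² = (72 + 407/6)² = (839/6)² = 703921/36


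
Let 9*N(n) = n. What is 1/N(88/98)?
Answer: 441/44 ≈ 10.023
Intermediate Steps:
N(n) = n/9
1/N(88/98) = 1/((88/98)/9) = 1/((88*(1/98))/9) = 1/((⅑)*(44/49)) = 1/(44/441) = 441/44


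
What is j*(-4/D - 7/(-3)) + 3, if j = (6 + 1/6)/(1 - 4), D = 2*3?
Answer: -23/54 ≈ -0.42593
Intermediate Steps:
D = 6
j = -37/18 (j = (6 + ⅙)/(-3) = (37/6)*(-⅓) = -37/18 ≈ -2.0556)
j*(-4/D - 7/(-3)) + 3 = -37*(-4/6 - 7/(-3))/18 + 3 = -37*(-4*⅙ - 7*(-⅓))/18 + 3 = -37*(-⅔ + 7/3)/18 + 3 = -37/18*5/3 + 3 = -185/54 + 3 = -23/54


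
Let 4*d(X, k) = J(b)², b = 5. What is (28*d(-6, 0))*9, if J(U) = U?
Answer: 1575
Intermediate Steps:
d(X, k) = 25/4 (d(X, k) = (¼)*5² = (¼)*25 = 25/4)
(28*d(-6, 0))*9 = (28*(25/4))*9 = 175*9 = 1575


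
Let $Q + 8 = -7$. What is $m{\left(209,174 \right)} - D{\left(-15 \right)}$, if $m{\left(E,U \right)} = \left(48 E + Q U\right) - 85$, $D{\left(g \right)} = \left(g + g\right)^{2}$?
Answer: $6437$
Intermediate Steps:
$D{\left(g \right)} = 4 g^{2}$ ($D{\left(g \right)} = \left(2 g\right)^{2} = 4 g^{2}$)
$Q = -15$ ($Q = -8 - 7 = -15$)
$m{\left(E,U \right)} = -85 - 15 U + 48 E$ ($m{\left(E,U \right)} = \left(48 E - 15 U\right) - 85 = \left(- 15 U + 48 E\right) - 85 = -85 - 15 U + 48 E$)
$m{\left(209,174 \right)} - D{\left(-15 \right)} = \left(-85 - 2610 + 48 \cdot 209\right) - 4 \left(-15\right)^{2} = \left(-85 - 2610 + 10032\right) - 4 \cdot 225 = 7337 - 900 = 6437$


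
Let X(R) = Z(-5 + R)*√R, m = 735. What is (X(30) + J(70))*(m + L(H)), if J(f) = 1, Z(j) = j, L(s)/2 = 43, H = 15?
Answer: 821 + 20525*√30 ≈ 1.1324e+5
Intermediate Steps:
L(s) = 86 (L(s) = 2*43 = 86)
X(R) = √R*(-5 + R) (X(R) = (-5 + R)*√R = √R*(-5 + R))
(X(30) + J(70))*(m + L(H)) = (√30*(-5 + 30) + 1)*(735 + 86) = (√30*25 + 1)*821 = (25*√30 + 1)*821 = (1 + 25*√30)*821 = 821 + 20525*√30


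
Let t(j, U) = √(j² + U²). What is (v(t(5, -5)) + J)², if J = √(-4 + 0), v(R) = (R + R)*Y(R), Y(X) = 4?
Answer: 3196 + 160*I*√2 ≈ 3196.0 + 226.27*I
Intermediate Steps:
t(j, U) = √(U² + j²)
v(R) = 8*R (v(R) = (R + R)*4 = (2*R)*4 = 8*R)
J = 2*I (J = √(-4) = 2*I ≈ 2.0*I)
(v(t(5, -5)) + J)² = (8*√((-5)² + 5²) + 2*I)² = (8*√(25 + 25) + 2*I)² = (8*√50 + 2*I)² = (8*(5*√2) + 2*I)² = (40*√2 + 2*I)² = (2*I + 40*√2)²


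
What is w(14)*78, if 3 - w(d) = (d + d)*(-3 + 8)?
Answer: -10686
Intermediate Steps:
w(d) = 3 - 10*d (w(d) = 3 - (d + d)*(-3 + 8) = 3 - 2*d*5 = 3 - 10*d)
w(14)*78 = (3 - 10*14)*78 = (3 - 140)*78 = -137*78 = -10686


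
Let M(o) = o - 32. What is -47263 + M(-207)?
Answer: -47502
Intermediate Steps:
M(o) = -32 + o
-47263 + M(-207) = -47263 + (-32 - 207) = -47263 - 239 = -47502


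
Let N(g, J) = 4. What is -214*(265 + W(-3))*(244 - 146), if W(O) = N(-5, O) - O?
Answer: -5704384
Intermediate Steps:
W(O) = 4 - O
-214*(265 + W(-3))*(244 - 146) = -214*(265 + (4 - 1*(-3)))*(244 - 146) = -214*(265 + (4 + 3))*98 = -214*(265 + 7)*98 = -58208*98 = -214*26656 = -5704384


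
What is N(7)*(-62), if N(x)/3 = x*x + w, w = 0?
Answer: -9114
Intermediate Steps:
N(x) = 3*x² (N(x) = 3*(x*x + 0) = 3*(x² + 0) = 3*x²)
N(7)*(-62) = (3*7²)*(-62) = (3*49)*(-62) = 147*(-62) = -9114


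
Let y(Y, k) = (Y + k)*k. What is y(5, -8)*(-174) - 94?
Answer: -4270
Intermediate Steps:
y(Y, k) = k*(Y + k)
y(5, -8)*(-174) - 94 = -8*(5 - 8)*(-174) - 94 = -8*(-3)*(-174) - 94 = 24*(-174) - 94 = -4176 - 94 = -4270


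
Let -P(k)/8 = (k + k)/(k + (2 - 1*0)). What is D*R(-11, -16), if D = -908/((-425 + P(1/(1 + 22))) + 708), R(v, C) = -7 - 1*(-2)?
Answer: 42676/2657 ≈ 16.062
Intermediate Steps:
R(v, C) = -5 (R(v, C) = -7 + 2 = -5)
P(k) = -16*k/(2 + k) (P(k) = -8*(k + k)/(k + (2 - 1*0)) = -8*2*k/(k + (2 + 0)) = -8*2*k/(k + 2) = -8*2*k/(2 + k) = -16*k/(2 + k))
D = -42676/13285 (D = -908/((-425 - 16/((1 + 22)*(2 + 1/(1 + 22)))) + 708) = -908/((-425 - 16/(23*(2 + 1/23))) + 708) = -908/((-425 - 16*1/23/(2 + 1/23)) + 708) = -908/((-425 - 16*1/23/47/23) + 708) = -908/((-425 - 16*1/23*23/47) + 708) = -908/((-425 - 16/47) + 708) = -908/(-19991/47 + 708) = -908/13285/47 = -908*47/13285 = -42676/13285 ≈ -3.2123)
D*R(-11, -16) = -42676/13285*(-5) = 42676/2657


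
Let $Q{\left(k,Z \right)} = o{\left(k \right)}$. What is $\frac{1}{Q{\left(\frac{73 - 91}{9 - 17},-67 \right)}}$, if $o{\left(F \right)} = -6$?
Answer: $- \frac{1}{6} \approx -0.16667$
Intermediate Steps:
$Q{\left(k,Z \right)} = -6$
$\frac{1}{Q{\left(\frac{73 - 91}{9 - 17},-67 \right)}} = \frac{1}{-6} = - \frac{1}{6}$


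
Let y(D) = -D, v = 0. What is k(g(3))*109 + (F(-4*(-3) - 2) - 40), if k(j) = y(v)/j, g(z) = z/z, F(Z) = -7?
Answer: -47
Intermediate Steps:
g(z) = 1
k(j) = 0 (k(j) = (-1*0)/j = 0/j = 0)
k(g(3))*109 + (F(-4*(-3) - 2) - 40) = 0*109 + (-7 - 40) = 0 - 47 = -47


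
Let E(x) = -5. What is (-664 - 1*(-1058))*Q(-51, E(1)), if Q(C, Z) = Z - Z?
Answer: 0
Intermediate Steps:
Q(C, Z) = 0
(-664 - 1*(-1058))*Q(-51, E(1)) = (-664 - 1*(-1058))*0 = (-664 + 1058)*0 = 394*0 = 0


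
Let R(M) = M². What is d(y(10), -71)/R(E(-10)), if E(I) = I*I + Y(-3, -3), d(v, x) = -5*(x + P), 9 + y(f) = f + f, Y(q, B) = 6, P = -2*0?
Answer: 355/11236 ≈ 0.031595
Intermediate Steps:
P = 0
y(f) = -9 + 2*f (y(f) = -9 + (f + f) = -9 + 2*f)
d(v, x) = -5*x (d(v, x) = -5*(x + 0) = -5*x)
E(I) = 6 + I² (E(I) = I*I + 6 = I² + 6 = 6 + I²)
d(y(10), -71)/R(E(-10)) = (-5*(-71))/((6 + (-10)²)²) = 355/((6 + 100)²) = 355/(106²) = 355/11236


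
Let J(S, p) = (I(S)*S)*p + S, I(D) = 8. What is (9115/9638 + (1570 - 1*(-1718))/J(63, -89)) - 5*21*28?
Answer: -5353862057/1821582 ≈ -2939.1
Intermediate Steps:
J(S, p) = S + 8*S*p (J(S, p) = (8*S)*p + S = 8*S*p + S = S + 8*S*p)
(9115/9638 + (1570 - 1*(-1718))/J(63, -89)) - 5*21*28 = (9115/9638 + (1570 - 1*(-1718))/((63*(1 + 8*(-89))))) - 5*21*28 = (9115*(1/9638) + (1570 + 1718)/((63*(1 - 712)))) - 105*28 = (9115/9638 + 3288/((63*(-711)))) - 2940 = (9115/9638 + 3288/(-44793)) - 2940 = (9115/9638 + 3288*(-1/44793)) - 2940 = (9115/9638 - 1096/14931) - 2940 = 1589023/1821582 - 2940 = -5353862057/1821582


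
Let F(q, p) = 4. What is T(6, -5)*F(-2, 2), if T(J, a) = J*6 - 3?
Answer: 132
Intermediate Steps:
T(J, a) = -3 + 6*J (T(J, a) = 6*J - 3 = -3 + 6*J)
T(6, -5)*F(-2, 2) = (-3 + 6*6)*4 = (-3 + 36)*4 = 33*4 = 132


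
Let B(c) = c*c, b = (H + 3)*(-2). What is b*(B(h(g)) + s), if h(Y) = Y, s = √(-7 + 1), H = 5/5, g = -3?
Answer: -72 - 8*I*√6 ≈ -72.0 - 19.596*I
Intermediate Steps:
H = 1 (H = 5*(⅕) = 1)
b = -8 (b = (1 + 3)*(-2) = 4*(-2) = -8)
s = I*√6 (s = √(-6) = I*√6 ≈ 2.4495*I)
B(c) = c²
b*(B(h(g)) + s) = -8*((-3)² + I*√6) = -8*(9 + I*√6) = -72 - 8*I*√6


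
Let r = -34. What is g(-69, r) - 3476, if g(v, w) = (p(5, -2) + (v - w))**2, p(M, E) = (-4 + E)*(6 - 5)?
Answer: -1795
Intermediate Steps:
p(M, E) = -4 + E (p(M, E) = (-4 + E)*1 = -4 + E)
g(v, w) = (-6 + v - w)**2 (g(v, w) = ((-4 - 2) + (v - w))**2 = (-6 + (v - w))**2 = (-6 + v - w)**2)
g(-69, r) - 3476 = (6 - 34 - 1*(-69))**2 - 3476 = (6 - 34 + 69)**2 - 3476 = 41**2 - 3476 = 1681 - 3476 = -1795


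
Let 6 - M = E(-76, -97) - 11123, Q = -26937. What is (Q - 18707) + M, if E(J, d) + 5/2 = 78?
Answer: -69181/2 ≈ -34591.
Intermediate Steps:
E(J, d) = 151/2 (E(J, d) = -5/2 + 78 = 151/2)
M = 22107/2 (M = 6 - (151/2 - 11123) = 6 - 1*(-22095/2) = 6 + 22095/2 = 22107/2 ≈ 11054.)
(Q - 18707) + M = (-26937 - 18707) + 22107/2 = -45644 + 22107/2 = -69181/2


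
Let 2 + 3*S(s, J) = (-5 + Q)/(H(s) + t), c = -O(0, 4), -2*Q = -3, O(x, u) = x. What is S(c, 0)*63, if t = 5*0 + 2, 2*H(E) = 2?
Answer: -133/2 ≈ -66.500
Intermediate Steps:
Q = 3/2 (Q = -½*(-3) = 3/2 ≈ 1.5000)
H(E) = 1 (H(E) = (½)*2 = 1)
t = 2 (t = 0 + 2 = 2)
c = 0 (c = -1*0 = 0)
S(s, J) = -19/18 (S(s, J) = -⅔ + ((-5 + 3/2)/(1 + 2))/3 = -⅔ + (-7/2/3)/3 = -⅔ + (-7/2*⅓)/3 = -⅔ + (⅓)*(-7/6) = -⅔ - 7/18 = -19/18)
S(c, 0)*63 = -19/18*63 = -133/2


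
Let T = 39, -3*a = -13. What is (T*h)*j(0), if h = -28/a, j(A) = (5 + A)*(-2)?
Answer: 2520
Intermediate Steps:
j(A) = -10 - 2*A
a = 13/3 (a = -⅓*(-13) = 13/3 ≈ 4.3333)
h = -84/13 (h = -28/13/3 = -28*3/13 = -84/13 ≈ -6.4615)
(T*h)*j(0) = (39*(-84/13))*(-10 - 2*0) = -252*(-10 + 0) = -252*(-10) = 2520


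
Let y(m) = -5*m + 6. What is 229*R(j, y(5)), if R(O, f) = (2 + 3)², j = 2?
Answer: 5725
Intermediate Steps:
y(m) = 6 - 5*m
R(O, f) = 25 (R(O, f) = 5² = 25)
229*R(j, y(5)) = 229*25 = 5725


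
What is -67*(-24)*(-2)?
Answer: -3216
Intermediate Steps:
-67*(-24)*(-2) = 1608*(-2) = -3216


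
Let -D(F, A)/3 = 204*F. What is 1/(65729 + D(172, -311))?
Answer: -1/39535 ≈ -2.5294e-5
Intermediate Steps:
D(F, A) = -612*F
1/(65729 + D(172, -311)) = 1/(65729 - 612*172) = 1/(65729 - 105264) = 1/(-39535) = -1/39535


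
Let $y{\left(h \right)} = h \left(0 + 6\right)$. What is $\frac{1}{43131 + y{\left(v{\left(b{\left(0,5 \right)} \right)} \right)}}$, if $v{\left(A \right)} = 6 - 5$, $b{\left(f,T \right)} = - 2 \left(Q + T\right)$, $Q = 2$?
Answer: $\frac{1}{43137} \approx 2.3182 \cdot 10^{-5}$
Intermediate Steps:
$b{\left(f,T \right)} = -4 - 2 T$ ($b{\left(f,T \right)} = - 2 \left(2 + T\right) = -4 - 2 T$)
$v{\left(A \right)} = 1$ ($v{\left(A \right)} = 6 - 5 = 1$)
$y{\left(h \right)} = 6 h$ ($y{\left(h \right)} = h 6 = 6 h$)
$\frac{1}{43131 + y{\left(v{\left(b{\left(0,5 \right)} \right)} \right)}} = \frac{1}{43131 + 6 \cdot 1} = \frac{1}{43131 + 6} = \frac{1}{43137}$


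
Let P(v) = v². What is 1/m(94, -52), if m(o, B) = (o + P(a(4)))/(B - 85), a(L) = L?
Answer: -137/110 ≈ -1.2455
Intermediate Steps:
m(o, B) = (16 + o)/(-85 + B) (m(o, B) = (o + 4²)/(B - 85) = (o + 16)/(-85 + B) = (16 + o)/(-85 + B))
1/m(94, -52) = 1/((16 + 94)/(-85 - 52)) = 1/(110/(-137)) = 1/(-1/137*110) = 1/(-110/137) = -137/110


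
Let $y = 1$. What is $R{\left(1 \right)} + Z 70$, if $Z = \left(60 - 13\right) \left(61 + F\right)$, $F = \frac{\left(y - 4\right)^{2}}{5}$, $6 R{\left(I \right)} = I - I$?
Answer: $206612$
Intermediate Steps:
$R{\left(I \right)} = 0$ ($R{\left(I \right)} = \frac{I - I}{6} = \frac{1}{6} \cdot 0 = 0$)
$F = \frac{9}{5}$ ($F = \frac{\left(1 - 4\right)^{2}}{5} = \left(-3\right)^{2} \cdot \frac{1}{5} = 9 \cdot \frac{1}{5} = \frac{9}{5} \approx 1.8$)
$Z = \frac{14758}{5}$ ($Z = \left(60 - 13\right) \left(61 + \frac{9}{5}\right) = 47 \cdot \frac{314}{5} = \frac{14758}{5} \approx 2951.6$)
$R{\left(1 \right)} + Z 70 = 0 + \frac{14758}{5} \cdot 70 = 0 + 206612 = 206612$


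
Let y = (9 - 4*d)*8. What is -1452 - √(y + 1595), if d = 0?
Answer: -1452 - √1667 ≈ -1492.8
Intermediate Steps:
y = 72 (y = (9 - 4*0)*8 = (9 + 0)*8 = 9*8 = 72)
-1452 - √(y + 1595) = -1452 - √(72 + 1595) = -1452 - √1667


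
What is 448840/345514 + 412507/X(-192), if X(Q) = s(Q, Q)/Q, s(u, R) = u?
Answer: 71263696219/172757 ≈ 4.1251e+5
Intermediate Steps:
X(Q) = 1 (X(Q) = Q/Q = 1)
448840/345514 + 412507/X(-192) = 448840/345514 + 412507/1 = 448840*(1/345514) + 412507*1 = 224420/172757 + 412507 = 71263696219/172757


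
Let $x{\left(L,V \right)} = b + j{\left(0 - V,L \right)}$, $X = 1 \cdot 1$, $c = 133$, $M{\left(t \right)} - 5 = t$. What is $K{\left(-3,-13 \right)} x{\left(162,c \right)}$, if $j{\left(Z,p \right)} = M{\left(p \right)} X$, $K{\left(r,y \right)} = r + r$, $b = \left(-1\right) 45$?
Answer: $-732$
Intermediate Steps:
$M{\left(t \right)} = 5 + t$
$b = -45$
$X = 1$
$K{\left(r,y \right)} = 2 r$
$j{\left(Z,p \right)} = 5 + p$ ($j{\left(Z,p \right)} = \left(5 + p\right) 1 = 5 + p$)
$x{\left(L,V \right)} = -40 + L$ ($x{\left(L,V \right)} = -45 + \left(5 + L\right) = -40 + L$)
$K{\left(-3,-13 \right)} x{\left(162,c \right)} = 2 \left(-3\right) \left(-40 + 162\right) = \left(-6\right) 122 = -732$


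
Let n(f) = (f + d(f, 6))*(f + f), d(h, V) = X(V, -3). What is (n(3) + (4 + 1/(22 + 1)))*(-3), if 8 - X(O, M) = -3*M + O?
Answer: 1377/23 ≈ 59.870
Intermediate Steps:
X(O, M) = 8 - O + 3*M (X(O, M) = 8 - (-3*M + O) = 8 - (O - 3*M) = 8 + (-O + 3*M) = 8 - O + 3*M)
d(h, V) = -1 - V (d(h, V) = 8 - V + 3*(-3) = 8 - V - 9 = -1 - V)
n(f) = 2*f*(-7 + f) (n(f) = (f + (-1 - 1*6))*(f + f) = (f + (-1 - 6))*(2*f) = (f - 7)*(2*f) = (-7 + f)*(2*f) = 2*f*(-7 + f))
(n(3) + (4 + 1/(22 + 1)))*(-3) = (2*3*(-7 + 3) + (4 + 1/(22 + 1)))*(-3) = (2*3*(-4) + (4 + 1/23))*(-3) = (-24 + (4 + 1/23))*(-3) = (-24 + 93/23)*(-3) = -459/23*(-3) = 1377/23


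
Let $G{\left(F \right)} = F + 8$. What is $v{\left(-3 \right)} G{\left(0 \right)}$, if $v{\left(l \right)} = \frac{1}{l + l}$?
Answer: $- \frac{4}{3} \approx -1.3333$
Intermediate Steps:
$G{\left(F \right)} = 8 + F$
$v{\left(l \right)} = \frac{1}{2 l}$
$v{\left(-3 \right)} G{\left(0 \right)} = \frac{1}{2 \left(-3\right)} \left(8 + 0\right) = \frac{1}{2} \left(- \frac{1}{3}\right) 8 = \left(- \frac{1}{6}\right) 8 = - \frac{4}{3}$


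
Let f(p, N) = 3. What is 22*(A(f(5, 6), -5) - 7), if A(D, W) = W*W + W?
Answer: 286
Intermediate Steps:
A(D, W) = W + W**2 (A(D, W) = W**2 + W = W + W**2)
22*(A(f(5, 6), -5) - 7) = 22*(-5*(1 - 5) - 7) = 22*(-5*(-4) - 7) = 22*(20 - 7) = 22*13 = 286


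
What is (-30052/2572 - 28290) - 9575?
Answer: -24354708/643 ≈ -37877.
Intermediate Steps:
(-30052/2572 - 28290) - 9575 = (-30052*1/2572 - 28290) - 9575 = (-7513/643 - 28290) - 9575 = -18197983/643 - 9575 = -24354708/643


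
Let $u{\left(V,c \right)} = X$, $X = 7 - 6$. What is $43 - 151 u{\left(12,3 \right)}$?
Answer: $-108$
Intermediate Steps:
$X = 1$
$u{\left(V,c \right)} = 1$
$43 - 151 u{\left(12,3 \right)} = 43 - 151 = -108$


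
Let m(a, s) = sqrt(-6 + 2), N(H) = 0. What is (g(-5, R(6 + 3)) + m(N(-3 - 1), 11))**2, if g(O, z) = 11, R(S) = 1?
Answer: 117 + 44*I ≈ 117.0 + 44.0*I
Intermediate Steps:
m(a, s) = 2*I (m(a, s) = sqrt(-4) = 2*I)
(g(-5, R(6 + 3)) + m(N(-3 - 1), 11))**2 = (11 + 2*I)**2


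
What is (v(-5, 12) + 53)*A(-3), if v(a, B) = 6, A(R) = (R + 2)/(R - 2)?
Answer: 59/5 ≈ 11.800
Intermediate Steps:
A(R) = (2 + R)/(-2 + R)
(v(-5, 12) + 53)*A(-3) = (6 + 53)*((2 - 3)/(-2 - 3)) = 59*(-1/(-5)) = 59*(-1/5*(-1)) = 59*(1/5) = 59/5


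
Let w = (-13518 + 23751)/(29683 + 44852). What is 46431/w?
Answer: 128175355/379 ≈ 3.3819e+5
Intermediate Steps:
w = 3411/24845 (w = 10233/74535 = 10233*(1/74535) = 3411/24845 ≈ 0.13729)
46431/w = 46431/(3411/24845) = 46431*(24845/3411) = 128175355/379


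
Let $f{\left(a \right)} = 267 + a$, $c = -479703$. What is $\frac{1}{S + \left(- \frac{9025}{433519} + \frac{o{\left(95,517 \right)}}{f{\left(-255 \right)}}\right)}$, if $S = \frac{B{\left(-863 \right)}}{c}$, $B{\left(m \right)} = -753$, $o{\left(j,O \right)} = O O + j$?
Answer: $\frac{69320121619}{1544589615621302} \approx 4.4879 \cdot 10^{-5}$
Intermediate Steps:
$o{\left(j,O \right)} = j + O^{2}$ ($o{\left(j,O \right)} = O^{2} + j = j + O^{2}$)
$S = \frac{251}{159901}$ ($S = - \frac{753}{-479703} = \left(-753\right) \left(- \frac{1}{479703}\right) = \frac{251}{159901} \approx 0.0015697$)
$\frac{1}{S + \left(- \frac{9025}{433519} + \frac{o{\left(95,517 \right)}}{f{\left(-255 \right)}}\right)} = \frac{1}{\frac{251}{159901} - \left(\frac{9025}{433519} - \frac{95 + 517^{2}}{267 - 255}\right)} = \frac{1}{\frac{251}{159901} - \left(\frac{9025}{433519} - \frac{95 + 267289}{12}\right)} = \frac{1}{\frac{251}{159901} + \left(- \frac{9025}{433519} + 267384 \cdot \frac{1}{12}\right)} = \frac{1}{\frac{251}{159901} + \left(- \frac{9025}{433519} + 22282\right)} = \frac{1}{\frac{251}{159901} + \frac{9659661333}{433519}} = \frac{1}{\frac{1544589615621302}{69320121619}} = \frac{69320121619}{1544589615621302}$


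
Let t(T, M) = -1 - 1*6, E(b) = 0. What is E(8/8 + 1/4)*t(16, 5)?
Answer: 0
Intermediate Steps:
t(T, M) = -7 (t(T, M) = -1 - 6 = -7)
E(8/8 + 1/4)*t(16, 5) = 0*(-7) = 0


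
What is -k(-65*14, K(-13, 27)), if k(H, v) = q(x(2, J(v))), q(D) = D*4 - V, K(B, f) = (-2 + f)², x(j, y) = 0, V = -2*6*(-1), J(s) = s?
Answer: 12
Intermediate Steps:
V = 12 (V = -12*(-1) = 12)
q(D) = -12 + 4*D (q(D) = D*4 - 1*12 = 4*D - 12 = -12 + 4*D)
k(H, v) = -12 (k(H, v) = -12 + 4*0 = -12 + 0 = -12)
-k(-65*14, K(-13, 27)) = -1*(-12) = 12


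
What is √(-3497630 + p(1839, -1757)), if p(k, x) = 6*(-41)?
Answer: 2*I*√874469 ≈ 1870.3*I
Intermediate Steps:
p(k, x) = -246
√(-3497630 + p(1839, -1757)) = √(-3497630 - 246) = √(-3497876) = 2*I*√874469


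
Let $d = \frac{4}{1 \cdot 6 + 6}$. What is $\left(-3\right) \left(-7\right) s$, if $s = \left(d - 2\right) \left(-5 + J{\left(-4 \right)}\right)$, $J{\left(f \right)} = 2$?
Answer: $105$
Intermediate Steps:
$d = \frac{1}{3}$ ($d = \frac{4}{6 + 6} = \frac{4}{12} = 4 \cdot \frac{1}{12} = \frac{1}{3} \approx 0.33333$)
$s = 5$ ($s = \left(\frac{1}{3} - 2\right) \left(-5 + 2\right) = \left(- \frac{5}{3}\right) \left(-3\right) = 5$)
$\left(-3\right) \left(-7\right) s = \left(-3\right) \left(-7\right) 5 = 21 \cdot 5 = 105$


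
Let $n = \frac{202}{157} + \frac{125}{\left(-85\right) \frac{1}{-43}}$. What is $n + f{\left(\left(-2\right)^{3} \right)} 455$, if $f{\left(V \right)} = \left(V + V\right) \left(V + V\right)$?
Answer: $\frac{311057329}{2669} \approx 1.1654 \cdot 10^{5}$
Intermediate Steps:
$f{\left(V \right)} = 4 V^{2}$ ($f{\left(V \right)} = 2 V 2 V = 4 V^{2}$)
$n = \frac{172209}{2669}$ ($n = 202 \cdot \frac{1}{157} + \frac{125}{\left(-85\right) \left(- \frac{1}{43}\right)} = \frac{202}{157} + \frac{125}{\frac{85}{43}} = \frac{202}{157} + 125 \cdot \frac{43}{85} = \frac{202}{157} + \frac{1075}{17} = \frac{172209}{2669} \approx 64.522$)
$n + f{\left(\left(-2\right)^{3} \right)} 455 = \frac{172209}{2669} + 4 \left(\left(-2\right)^{3}\right)^{2} \cdot 455 = \frac{172209}{2669} + 4 \left(-8\right)^{2} \cdot 455 = \frac{172209}{2669} + 4 \cdot 64 \cdot 455 = \frac{172209}{2669} + 256 \cdot 455 = \frac{172209}{2669} + 116480 = \frac{311057329}{2669}$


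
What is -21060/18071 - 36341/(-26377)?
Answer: 101218591/476658767 ≈ 0.21235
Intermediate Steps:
-21060/18071 - 36341/(-26377) = -21060*1/18071 - 36341*(-1/26377) = -21060/18071 + 36341/26377 = 101218591/476658767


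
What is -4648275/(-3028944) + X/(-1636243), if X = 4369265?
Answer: -1876183858445/1652029472464 ≈ -1.1357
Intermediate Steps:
-4648275/(-3028944) + X/(-1636243) = -4648275/(-3028944) + 4369265/(-1636243) = -4648275*(-1/3028944) + 4369265*(-1/1636243) = 1549425/1009648 - 4369265/1636243 = -1876183858445/1652029472464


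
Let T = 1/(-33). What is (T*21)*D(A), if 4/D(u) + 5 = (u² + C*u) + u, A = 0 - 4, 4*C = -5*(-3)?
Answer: 7/22 ≈ 0.31818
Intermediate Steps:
T = -1/33 ≈ -0.030303
C = 15/4 (C = (-5*(-3))/4 = (¼)*15 = 15/4 ≈ 3.7500)
A = -4
D(u) = 4/(-5 + u² + 19*u/4) (D(u) = 4/(-5 + ((u² + 15*u/4) + u)) = 4/(-5 + (u² + 19*u/4)) = 4/(-5 + u² + 19*u/4))
(T*21)*D(A) = (-1/33*21)*(16/(-20 + 4*(-4)² + 19*(-4))) = -112/(11*(-20 + 4*16 - 76)) = -112/(11*(-20 + 64 - 76)) = -112/(11*(-32)) = -112*(-1)/(11*32) = -7/11*(-½) = 7/22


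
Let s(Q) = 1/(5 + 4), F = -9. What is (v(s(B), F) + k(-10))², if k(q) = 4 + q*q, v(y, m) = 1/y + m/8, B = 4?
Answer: 801025/64 ≈ 12516.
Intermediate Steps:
s(Q) = ⅑ (s(Q) = 1/9 = ⅑)
v(y, m) = 1/y + m/8 (v(y, m) = 1/y + m*(⅛) = 1/y + m/8)
k(q) = 4 + q²
(v(s(B), F) + k(-10))² = ((1/(⅑) + (⅛)*(-9)) + (4 + (-10)²))² = ((9 - 9/8) + (4 + 100))² = (63/8 + 104)² = (895/8)² = 801025/64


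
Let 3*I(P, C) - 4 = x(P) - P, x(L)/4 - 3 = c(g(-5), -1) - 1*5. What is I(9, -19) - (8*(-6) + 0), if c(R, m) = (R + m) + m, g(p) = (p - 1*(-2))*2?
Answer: 33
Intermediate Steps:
g(p) = 4 + 2*p (g(p) = (p + 2)*2 = (2 + p)*2 = 4 + 2*p)
c(R, m) = R + 2*m
x(L) = -40 (x(L) = 12 + 4*(((4 + 2*(-5)) + 2*(-1)) - 1*5) = 12 + 4*(((4 - 10) - 2) - 5) = 12 + 4*((-6 - 2) - 5) = 12 + 4*(-8 - 5) = 12 + 4*(-13) = 12 - 52 = -40)
I(P, C) = -12 - P/3 (I(P, C) = 4/3 + (-40 - P)/3 = 4/3 + (-40/3 - P/3) = -12 - P/3)
I(9, -19) - (8*(-6) + 0) = (-12 - 1/3*9) - (8*(-6) + 0) = (-12 - 3) - (-48 + 0) = -15 - 1*(-48) = -15 + 48 = 33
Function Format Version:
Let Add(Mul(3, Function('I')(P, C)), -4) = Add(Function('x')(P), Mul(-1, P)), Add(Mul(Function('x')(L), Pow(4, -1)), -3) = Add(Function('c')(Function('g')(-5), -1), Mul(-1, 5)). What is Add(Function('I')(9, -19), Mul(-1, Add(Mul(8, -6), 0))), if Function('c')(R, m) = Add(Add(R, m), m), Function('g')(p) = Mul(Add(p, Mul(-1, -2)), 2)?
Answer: 33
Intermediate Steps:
Function('g')(p) = Add(4, Mul(2, p)) (Function('g')(p) = Mul(Add(p, 2), 2) = Mul(Add(2, p), 2) = Add(4, Mul(2, p)))
Function('c')(R, m) = Add(R, Mul(2, m))
Function('x')(L) = -40 (Function('x')(L) = Add(12, Mul(4, Add(Add(Add(4, Mul(2, -5)), Mul(2, -1)), Mul(-1, 5)))) = Add(12, Mul(4, Add(Add(Add(4, -10), -2), -5))) = Add(12, Mul(4, Add(Add(-6, -2), -5))) = Add(12, Mul(4, Add(-8, -5))) = Add(12, Mul(4, -13)) = Add(12, -52) = -40)
Function('I')(P, C) = Add(-12, Mul(Rational(-1, 3), P)) (Function('I')(P, C) = Add(Rational(4, 3), Mul(Rational(1, 3), Add(-40, Mul(-1, P)))) = Add(Rational(4, 3), Add(Rational(-40, 3), Mul(Rational(-1, 3), P))) = Add(-12, Mul(Rational(-1, 3), P)))
Add(Function('I')(9, -19), Mul(-1, Add(Mul(8, -6), 0))) = Add(Add(-12, Mul(Rational(-1, 3), 9)), Mul(-1, Add(Mul(8, -6), 0))) = Add(Add(-12, -3), Mul(-1, Add(-48, 0))) = Add(-15, Mul(-1, -48)) = Add(-15, 48) = 33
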